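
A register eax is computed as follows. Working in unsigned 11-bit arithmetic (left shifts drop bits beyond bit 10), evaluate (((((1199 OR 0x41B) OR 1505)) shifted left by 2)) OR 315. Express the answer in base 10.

2047

1199 = 10010101111
0x41B = 10000011011
→ OR → 10010111111 = 1215
1505 = 10111100001
→ OR → 10111111111 = 1535
→ shifted left by 2 (mod 2^11) → 11111111100 = 2044
315 = 00100111011
→ OR → 11111111111 = 2047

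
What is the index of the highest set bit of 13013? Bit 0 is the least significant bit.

13

13013 = 11001011010101
The topmost 1 is at position 13 (since 2^13 = 8192 ≤ 13013 < 16384).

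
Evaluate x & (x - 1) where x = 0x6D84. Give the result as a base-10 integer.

x = 110110110000100 = 28036
x - 1 = 110110110000011
AND   = 110110110000000 = 28032
(x & (x - 1) clears the lowest set bit of x.)

28032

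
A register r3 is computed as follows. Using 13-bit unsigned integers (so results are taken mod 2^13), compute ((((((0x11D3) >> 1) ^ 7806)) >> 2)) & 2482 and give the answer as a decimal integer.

0x11D3 = 1000111010011
→ >> 1 → 0100011101001 = 2281
7806 = 1111001111110
→ ^ → 1011010010111 = 5783
→ >> 2 → 0010110100101 = 1445
2482 = 0100110110010
→ & → 0000110100000 = 416

416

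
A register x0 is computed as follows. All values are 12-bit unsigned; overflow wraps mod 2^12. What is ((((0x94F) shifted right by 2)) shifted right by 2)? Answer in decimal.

0x94F = 100101001111
→ shifted right by 2 → 001001010011 = 595
→ shifted right by 2 → 000010010100 = 148

148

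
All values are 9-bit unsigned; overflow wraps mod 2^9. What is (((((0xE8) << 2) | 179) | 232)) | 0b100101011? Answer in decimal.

507

0xE8 = 011101000
→ << 2 (mod 2^9) → 110100000 = 416
179 = 010110011
→ | → 110110011 = 435
232 = 011101000
→ | → 111111011 = 507
0b100101011 = 100101011
→ | → 111111011 = 507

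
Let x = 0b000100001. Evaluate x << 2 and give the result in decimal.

132

x = 00100001
shift left by 2 → 10000100 = 132
(equivalently, 33 × 2^2 = 33 × 4)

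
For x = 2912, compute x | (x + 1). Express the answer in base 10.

2913

x = 101101100000 = 2912
x + 1 = 101101100001
OR    = 101101100001 = 2913
(x | (x + 1) sets the lowest cleared bit.)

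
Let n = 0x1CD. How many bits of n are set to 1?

0x1CD = 111001101
Count the 1s: 1 + 1 + 1 + 1 + 1 + 1 = 6

6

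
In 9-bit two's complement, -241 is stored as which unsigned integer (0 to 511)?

241 in 9 bits: 011110001
Invert: 100001110
Add 1:  100001111 = 271
(Check: 2^9 - 241 = 512 - 241 = 271.)

271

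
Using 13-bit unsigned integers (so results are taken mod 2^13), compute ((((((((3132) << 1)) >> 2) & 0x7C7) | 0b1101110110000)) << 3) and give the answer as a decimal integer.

3132 = 0110000111100
→ << 1 (mod 2^13) → 1100001111000 = 6264
→ >> 2 → 0011000011110 = 1566
0x7C7 = 0011111000111
→ & → 0011000000110 = 1542
0b1101110110000 = 1101110110000
→ | → 1111110110110 = 8118
→ << 3 (mod 2^13) → 1110110110000 = 7600

7600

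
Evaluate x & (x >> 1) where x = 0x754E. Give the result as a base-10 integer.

x = 111010101001110 = 30030
x>>1 = 011101010100111
AND  = 011000000000110 = 12294
(x & (x >> 1) has a 1 wherever x has two consecutive 1 bits.)

12294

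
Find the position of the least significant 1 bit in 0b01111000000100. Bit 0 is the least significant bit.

0b01111000000100 = 1111000000100
Trailing zeros: 2, so the lowest set bit is bit 2 (value 4).

2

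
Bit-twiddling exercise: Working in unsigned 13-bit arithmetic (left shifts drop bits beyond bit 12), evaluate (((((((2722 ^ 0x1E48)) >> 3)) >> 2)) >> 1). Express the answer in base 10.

2722 = 0101010100010
0x1E48 = 1111001001000
→ ^ → 1010011101010 = 5354
→ >> 3 → 0001010011101 = 669
→ >> 2 → 0000010100111 = 167
→ >> 1 → 0000001010011 = 83

83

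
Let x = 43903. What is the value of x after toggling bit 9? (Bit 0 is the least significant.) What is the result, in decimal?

43391

x = 1010101101111111
bit 9 is currently 1; toggle it via x ^ (1 << 9) = x ^ 512
→ 1010100101111111 = 43391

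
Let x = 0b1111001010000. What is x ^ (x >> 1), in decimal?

4472

x = 1111001010000 = 7760
x>>1 = 0111100101000
XOR  = 1000101111000 = 4472
(x ^ (x >> 1) gives the standard binary-reflected Gray code of x.)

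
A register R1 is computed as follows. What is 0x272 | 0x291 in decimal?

0x272 = 1001110010
0x291 = 1010010001
 OR → 1011110011 = 755

755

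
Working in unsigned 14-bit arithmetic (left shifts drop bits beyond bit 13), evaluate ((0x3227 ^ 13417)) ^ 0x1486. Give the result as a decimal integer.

4808

0x3227 = 11001000100111
13417 = 11010001101001
→ ^ → 00011001001110 = 1614
0x1486 = 01010010000110
→ ^ → 01001011001000 = 4808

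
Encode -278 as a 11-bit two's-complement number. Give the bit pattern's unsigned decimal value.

1770

278 in 11 bits: 00100010110
Invert: 11011101001
Add 1:  11011101010 = 1770
(Check: 2^11 - 278 = 2048 - 278 = 1770.)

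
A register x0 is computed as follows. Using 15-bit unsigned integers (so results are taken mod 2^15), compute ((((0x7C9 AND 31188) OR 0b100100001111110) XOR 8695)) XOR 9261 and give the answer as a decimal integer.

0x7C9 = 000011111001001
31188 = 111100111010100
→ AND → 000000111000000 = 448
0b100100001111110 = 100100001111110
→ OR → 100100111111110 = 18942
8695 = 010000111110111
→ XOR → 110100000001001 = 26633
9261 = 010010000101101
→ XOR → 100110000100100 = 19492

19492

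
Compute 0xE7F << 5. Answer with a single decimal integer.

0xE7F = 00000111001111111
shift left by 5 → 11100111111100000 = 118752
(equivalently, 3711 × 2^5 = 3711 × 32)

118752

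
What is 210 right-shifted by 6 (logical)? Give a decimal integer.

210 = 11010010
shift right by 6 → 00000011 = 3
(equivalently, floor(210 / 64))

3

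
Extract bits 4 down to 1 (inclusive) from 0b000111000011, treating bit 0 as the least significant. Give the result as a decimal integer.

1

v = 000111000011
Shift right by 1: 00011100001
Mask low 4 bits: 0001 = 1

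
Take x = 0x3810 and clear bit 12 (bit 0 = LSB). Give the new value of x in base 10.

x = 0011100000010000
bit 12 is currently 1; clear it via x & ~(1 << 12) = x & ~4096
→ 0010100000010000 = 10256

10256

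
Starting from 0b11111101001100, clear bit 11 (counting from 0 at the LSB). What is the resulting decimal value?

14156

x = 11111101001100
bit 11 is currently 1; clear it via x & ~(1 << 11) = x & ~2048
→ 11011101001100 = 14156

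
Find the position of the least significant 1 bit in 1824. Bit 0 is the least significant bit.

5

1824 = 11100100000
Trailing zeros: 5, so the lowest set bit is bit 5 (value 32).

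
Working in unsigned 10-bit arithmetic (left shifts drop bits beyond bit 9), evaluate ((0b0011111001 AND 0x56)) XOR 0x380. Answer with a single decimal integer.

976

0b0011111001 = 0011111001
0x56 = 0001010110
→ AND → 0001010000 = 80
0x380 = 1110000000
→ XOR → 1111010000 = 976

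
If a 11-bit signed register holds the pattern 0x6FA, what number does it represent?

pattern = 11011111010 (MSB is 1 ⇒ negative)
Invert: 00100000101, add 1 → 00100000110 = 262, so the value is -262.
(Equivalently: 1786 - 2^11 = 1786 - 2048 = -262.)

-262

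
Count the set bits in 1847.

1847 = 11100110111
Count the 1s: 1 + 1 + 1 + 1 + 1 + 1 + 1 + 1 = 8

8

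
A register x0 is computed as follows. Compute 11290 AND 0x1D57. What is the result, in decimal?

3090

11290 = 10110000011010
0x1D57 = 01110101010111
AND → 00110000010010 = 3090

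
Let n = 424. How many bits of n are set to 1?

4

424 = 110101000
Count the 1s: 1 + 1 + 1 + 1 = 4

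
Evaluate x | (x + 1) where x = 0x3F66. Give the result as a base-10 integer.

x = 11111101100110 = 16230
x + 1 = 11111101100111
OR    = 11111101100111 = 16231
(x | (x + 1) sets the lowest cleared bit.)

16231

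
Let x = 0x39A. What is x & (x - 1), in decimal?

920

x = 1110011010 = 922
x - 1 = 1110011001
AND   = 1110011000 = 920
(x & (x - 1) clears the lowest set bit of x.)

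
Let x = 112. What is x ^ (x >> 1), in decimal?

72

x = 1110000 = 112
x>>1 = 0111000
XOR  = 1001000 = 72
(x ^ (x >> 1) gives the standard binary-reflected Gray code of x.)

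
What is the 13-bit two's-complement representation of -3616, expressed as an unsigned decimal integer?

4576

3616 in 13 bits: 0111000100000
Invert: 1000111011111
Add 1:  1000111100000 = 4576
(Check: 2^13 - 3616 = 8192 - 3616 = 4576.)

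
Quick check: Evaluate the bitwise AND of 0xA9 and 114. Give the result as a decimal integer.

0xA9 = 10101001
114 = 01110010
AND → 00100000 = 32

32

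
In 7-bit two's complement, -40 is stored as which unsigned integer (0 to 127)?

88

40 in 7 bits: 0101000
Invert: 1010111
Add 1:  1011000 = 88
(Check: 2^7 - 40 = 128 - 40 = 88.)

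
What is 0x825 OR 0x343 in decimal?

2919

0x825 = 100000100101
0x343 = 001101000011
 OR → 101101100111 = 2919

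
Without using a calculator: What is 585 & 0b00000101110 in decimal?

585 = 1001001001
b = 0000101110
AND → 0000001000 = 8

8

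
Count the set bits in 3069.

10

3069 = 101111111101
Count the 1s: 1 + 1 + 1 + 1 + 1 + 1 + 1 + 1 + 1 + 1 = 10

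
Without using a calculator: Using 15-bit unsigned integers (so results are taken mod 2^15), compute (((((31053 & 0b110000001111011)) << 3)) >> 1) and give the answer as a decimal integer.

31053 = 111100101001101
0b110000001111011 = 110000001111011
→ & → 110000001001001 = 24649
→ << 3 (mod 2^15) → 000001001001000 = 584
→ >> 1 → 000000100100100 = 292

292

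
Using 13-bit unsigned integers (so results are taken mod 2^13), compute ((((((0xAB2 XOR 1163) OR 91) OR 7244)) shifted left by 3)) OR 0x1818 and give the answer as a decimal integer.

0xAB2 = 0101010110010
1163 = 0010010001011
→ XOR → 0111000111001 = 3641
91 = 0000001011011
→ OR → 0111001111011 = 3707
7244 = 1110001001100
→ OR → 1111001111111 = 7807
→ shifted left by 3 (mod 2^13) → 1001111111000 = 5112
0x1818 = 1100000011000
→ OR → 1101111111000 = 7160

7160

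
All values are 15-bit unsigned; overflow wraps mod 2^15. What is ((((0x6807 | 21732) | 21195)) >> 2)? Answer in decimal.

8123

0x6807 = 110100000000111
21732 = 101010011100100
→ | → 111110011100111 = 31975
21195 = 101001011001011
→ | → 111111011101111 = 32495
→ >> 2 → 001111110111011 = 8123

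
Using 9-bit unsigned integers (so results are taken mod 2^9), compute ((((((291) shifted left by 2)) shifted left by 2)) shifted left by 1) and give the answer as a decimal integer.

96

291 = 100100011
→ shifted left by 2 (mod 2^9) → 010001100 = 140
→ shifted left by 2 (mod 2^9) → 000110000 = 48
→ shifted left by 1 (mod 2^9) → 001100000 = 96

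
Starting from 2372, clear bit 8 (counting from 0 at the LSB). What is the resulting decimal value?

2116

x = 100101000100
bit 8 is currently 1; clear it via x & ~(1 << 8) = x & ~256
→ 100001000100 = 2116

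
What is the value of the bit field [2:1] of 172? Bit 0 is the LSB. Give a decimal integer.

2

v = 10101100
Shift right by 1: 1010110
Mask low 2 bits: 10 = 2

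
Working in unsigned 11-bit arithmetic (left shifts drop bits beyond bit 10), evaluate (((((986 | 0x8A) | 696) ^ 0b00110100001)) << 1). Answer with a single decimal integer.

1206

986 = 01111011010
0x8A = 00010001010
→ | → 01111011010 = 986
696 = 01010111000
→ | → 01111111010 = 1018
0b00110100001 = 00110100001
→ ^ → 01001011011 = 603
→ << 1 (mod 2^11) → 10010110110 = 1206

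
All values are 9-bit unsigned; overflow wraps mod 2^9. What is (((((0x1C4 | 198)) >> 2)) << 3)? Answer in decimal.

0x1C4 = 111000100
198 = 011000110
→ | → 111000110 = 454
→ >> 2 → 001110001 = 113
→ << 3 (mod 2^9) → 110001000 = 392

392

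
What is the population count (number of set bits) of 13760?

13760 = 11010111000000
Count the 1s: 1 + 1 + 1 + 1 + 1 + 1 = 6

6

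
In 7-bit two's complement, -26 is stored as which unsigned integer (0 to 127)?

102

26 in 7 bits: 0011010
Invert: 1100101
Add 1:  1100110 = 102
(Check: 2^7 - 26 = 128 - 26 = 102.)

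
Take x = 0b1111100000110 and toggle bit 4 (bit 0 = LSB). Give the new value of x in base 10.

7958

x = 1111100000110
bit 4 is currently 0; toggle it via x ^ (1 << 4) = x ^ 16
→ 1111100010110 = 7958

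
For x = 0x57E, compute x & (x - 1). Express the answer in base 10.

x = 10101111110 = 1406
x - 1 = 10101111101
AND   = 10101111100 = 1404
(x & (x - 1) clears the lowest set bit of x.)

1404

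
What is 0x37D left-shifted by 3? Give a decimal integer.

7144

0x37D = 0001101111101
shift left by 3 → 1101111101000 = 7144
(equivalently, 893 × 2^3 = 893 × 8)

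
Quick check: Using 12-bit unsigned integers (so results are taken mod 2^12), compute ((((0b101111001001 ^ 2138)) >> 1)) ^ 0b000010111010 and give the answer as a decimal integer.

0b101111001001 = 101111001001
2138 = 100001011010
→ ^ → 001110010011 = 915
→ >> 1 → 000111001001 = 457
0b000010111010 = 000010111010
→ ^ → 000101110011 = 371

371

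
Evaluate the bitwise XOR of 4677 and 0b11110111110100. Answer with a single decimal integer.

12209

4677 = 01001001000101
b = 11110111110100
XOR → 10111110110001 = 12209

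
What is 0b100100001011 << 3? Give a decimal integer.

18520

x = 000100100001011
shift left by 3 → 100100001011000 = 18520
(equivalently, 2315 × 2^3 = 2315 × 8)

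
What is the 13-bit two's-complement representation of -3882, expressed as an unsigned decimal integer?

4310

3882 in 13 bits: 0111100101010
Invert: 1000011010101
Add 1:  1000011010110 = 4310
(Check: 2^13 - 3882 = 8192 - 3882 = 4310.)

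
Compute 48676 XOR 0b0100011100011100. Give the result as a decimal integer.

63800

48676 = 1011111000100100
b = 0100011100011100
XOR → 1111100100111000 = 63800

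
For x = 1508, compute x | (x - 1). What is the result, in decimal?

1511

x = 10111100100 = 1508
x - 1 = 10111100011
OR    = 10111100111 = 1511
(x | (x - 1) sets all bits below the lowest set bit.)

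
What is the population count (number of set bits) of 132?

132 = 10000100
Count the 1s: 1 + 1 = 2

2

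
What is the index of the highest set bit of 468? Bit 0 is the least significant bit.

8

468 = 111010100
The topmost 1 is at position 8 (since 2^8 = 256 ≤ 468 < 512).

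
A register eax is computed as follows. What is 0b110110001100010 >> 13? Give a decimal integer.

x = 110110001100010
shift right by 13 → 000000000000011 = 3
(equivalently, floor(27746 / 8192))

3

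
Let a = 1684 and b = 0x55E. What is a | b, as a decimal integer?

1684 = 11010010100
0x55E = 10101011110
 OR → 11111011110 = 2014

2014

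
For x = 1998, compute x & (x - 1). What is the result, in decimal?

x = 11111001110 = 1998
x - 1 = 11111001101
AND   = 11111001100 = 1996
(x & (x - 1) clears the lowest set bit of x.)

1996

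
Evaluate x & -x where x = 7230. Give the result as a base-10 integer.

x = 1110000111110 = 7230
-x (two's complement) = …0001111000010
AND   = 0000000000010 = 2
(x & -x isolates the lowest set bit of x.)

2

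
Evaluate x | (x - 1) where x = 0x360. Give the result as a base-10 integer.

895

x = 1101100000 = 864
x - 1 = 1101011111
OR    = 1101111111 = 895
(x | (x - 1) sets all bits below the lowest set bit.)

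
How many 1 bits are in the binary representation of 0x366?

0x366 = 1101100110
Count the 1s: 1 + 1 + 1 + 1 + 1 + 1 = 6

6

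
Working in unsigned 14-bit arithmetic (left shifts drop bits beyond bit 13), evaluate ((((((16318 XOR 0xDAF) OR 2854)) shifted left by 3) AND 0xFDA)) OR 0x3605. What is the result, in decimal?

16318 = 11111110111110
0xDAF = 00110110101111
→ XOR → 11001000010001 = 12817
2854 = 00101100100110
→ OR → 11101100110111 = 15159
→ shifted left by 3 (mod 2^14) → 01100110111000 = 6584
0xFDA = 00111111011010
→ AND → 00100110011000 = 2456
0x3605 = 11011000000101
→ OR → 11111110011101 = 16285

16285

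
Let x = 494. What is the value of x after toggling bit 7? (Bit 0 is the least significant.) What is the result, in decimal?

366

x = 00111101110
bit 7 is currently 1; toggle it via x ^ (1 << 7) = x ^ 128
→ 00101101110 = 366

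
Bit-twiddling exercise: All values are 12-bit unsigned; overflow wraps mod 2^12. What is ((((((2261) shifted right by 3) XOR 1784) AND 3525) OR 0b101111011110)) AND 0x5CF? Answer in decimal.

2261 = 100011010101
→ shifted right by 3 → 000100011010 = 282
1784 = 011011111000
→ XOR → 011111100010 = 2018
3525 = 110111000101
→ AND → 010111000000 = 1472
0b101111011110 = 101111011110
→ OR → 111111011110 = 4062
0x5CF = 010111001111
→ AND → 010111001110 = 1486

1486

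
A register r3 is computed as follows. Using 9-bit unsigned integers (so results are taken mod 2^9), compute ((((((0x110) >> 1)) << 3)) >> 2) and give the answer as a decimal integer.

16

0x110 = 100010000
→ >> 1 → 010001000 = 136
→ << 3 (mod 2^9) → 001000000 = 64
→ >> 2 → 000010000 = 16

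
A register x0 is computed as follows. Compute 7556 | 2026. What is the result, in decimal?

7556 = 1110110000100
2026 = 0011111101010
 OR → 1111111101110 = 8174

8174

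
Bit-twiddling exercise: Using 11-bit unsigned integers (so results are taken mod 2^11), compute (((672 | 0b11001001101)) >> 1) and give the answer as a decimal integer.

886

672 = 01010100000
0b11001001101 = 11001001101
→ | → 11011101101 = 1773
→ >> 1 → 01101110110 = 886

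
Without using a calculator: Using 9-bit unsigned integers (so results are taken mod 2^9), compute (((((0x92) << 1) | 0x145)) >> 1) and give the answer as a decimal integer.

0x92 = 010010010
→ << 1 (mod 2^9) → 100100100 = 292
0x145 = 101000101
→ | → 101100101 = 357
→ >> 1 → 010110010 = 178

178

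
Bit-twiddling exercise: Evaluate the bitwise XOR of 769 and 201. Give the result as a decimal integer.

968

769 = 1100000001
201 = 0011001001
XOR → 1111001000 = 968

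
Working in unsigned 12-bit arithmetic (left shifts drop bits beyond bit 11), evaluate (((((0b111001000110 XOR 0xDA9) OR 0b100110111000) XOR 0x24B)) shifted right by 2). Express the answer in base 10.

621

0b111001000110 = 111001000110
0xDA9 = 110110101001
→ XOR → 001111101111 = 1007
0b100110111000 = 100110111000
→ OR → 101111111111 = 3071
0x24B = 001001001011
→ XOR → 100110110100 = 2484
→ shifted right by 2 → 001001101101 = 621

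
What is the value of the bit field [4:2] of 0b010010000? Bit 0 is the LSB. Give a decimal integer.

v = 010010000
Shift right by 2: 0100100
Mask low 3 bits: 100 = 4

4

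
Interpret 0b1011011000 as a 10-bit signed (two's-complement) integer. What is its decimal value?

pattern = 1011011000 (MSB is 1 ⇒ negative)
Invert: 0100100111, add 1 → 0100101000 = 296, so the value is -296.
(Equivalently: 728 - 2^10 = 728 - 1024 = -296.)

-296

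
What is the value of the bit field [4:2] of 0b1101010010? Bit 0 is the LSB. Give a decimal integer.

4

v = 1101010010
Shift right by 2: 11010100
Mask low 3 bits: 100 = 4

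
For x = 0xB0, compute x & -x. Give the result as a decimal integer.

16

x = 10110000 = 176
-x (two's complement) = …01010000
AND   = 00010000 = 16
(x & -x isolates the lowest set bit of x.)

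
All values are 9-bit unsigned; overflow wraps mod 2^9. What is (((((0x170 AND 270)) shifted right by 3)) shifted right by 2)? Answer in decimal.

8

0x170 = 101110000
270 = 100001110
→ AND → 100000000 = 256
→ shifted right by 3 → 000100000 = 32
→ shifted right by 2 → 000001000 = 8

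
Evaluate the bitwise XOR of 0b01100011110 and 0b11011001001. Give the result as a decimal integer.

a = 01100011110
b = 11011001001
XOR → 10111010111 = 1495

1495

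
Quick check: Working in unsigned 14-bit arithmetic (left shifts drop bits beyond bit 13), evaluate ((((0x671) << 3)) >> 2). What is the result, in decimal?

3298

0x671 = 00011001110001
→ << 3 (mod 2^14) → 11001110001000 = 13192
→ >> 2 → 00110011100010 = 3298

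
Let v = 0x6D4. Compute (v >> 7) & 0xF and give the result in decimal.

v = 0011011010100
Shift right by 7: 001101
Mask low 4 bits: 1101 = 13

13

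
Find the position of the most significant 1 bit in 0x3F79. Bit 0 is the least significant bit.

0x3F79 = 11111101111001
The topmost 1 is at position 13 (since 2^13 = 8192 ≤ 16249 < 16384).

13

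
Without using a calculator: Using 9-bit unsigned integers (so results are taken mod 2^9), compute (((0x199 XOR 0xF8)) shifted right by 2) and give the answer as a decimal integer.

0x199 = 110011001
0xF8 = 011111000
→ XOR → 101100001 = 353
→ shifted right by 2 → 001011000 = 88

88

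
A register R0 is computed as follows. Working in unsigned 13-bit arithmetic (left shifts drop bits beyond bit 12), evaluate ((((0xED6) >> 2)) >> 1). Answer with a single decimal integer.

0xED6 = 0111011010110
→ >> 2 → 0001110110101 = 949
→ >> 1 → 0000111011010 = 474

474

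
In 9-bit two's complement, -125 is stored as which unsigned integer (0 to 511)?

125 in 9 bits: 001111101
Invert: 110000010
Add 1:  110000011 = 387
(Check: 2^9 - 125 = 512 - 125 = 387.)

387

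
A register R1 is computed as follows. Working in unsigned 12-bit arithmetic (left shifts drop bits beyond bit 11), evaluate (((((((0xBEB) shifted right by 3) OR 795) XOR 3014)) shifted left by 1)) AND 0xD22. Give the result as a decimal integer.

0xBEB = 101111101011
→ shifted right by 3 → 000101111101 = 381
795 = 001100011011
→ OR → 001101111111 = 895
3014 = 101111000110
→ XOR → 100010111001 = 2233
→ shifted left by 1 (mod 2^12) → 000101110010 = 370
0xD22 = 110100100010
→ AND → 000100100010 = 290

290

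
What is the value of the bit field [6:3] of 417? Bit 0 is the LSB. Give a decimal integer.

4

v = 110100001
Shift right by 3: 110100
Mask low 4 bits: 0100 = 4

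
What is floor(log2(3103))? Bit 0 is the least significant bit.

3103 = 110000011111
The topmost 1 is at position 11 (since 2^11 = 2048 ≤ 3103 < 4096).

11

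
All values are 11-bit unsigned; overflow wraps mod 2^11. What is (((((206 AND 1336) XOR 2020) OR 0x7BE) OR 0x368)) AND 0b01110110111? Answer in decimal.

950

206 = 00011001110
1336 = 10100111000
→ AND → 00000001000 = 8
2020 = 11111100100
→ XOR → 11111101100 = 2028
0x7BE = 11110111110
→ OR → 11111111110 = 2046
0x368 = 01101101000
→ OR → 11111111110 = 2046
0b01110110111 = 01110110111
→ AND → 01110110110 = 950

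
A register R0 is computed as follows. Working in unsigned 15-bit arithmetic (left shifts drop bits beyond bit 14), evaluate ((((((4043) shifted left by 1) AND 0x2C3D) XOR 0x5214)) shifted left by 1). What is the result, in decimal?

15360

4043 = 000111111001011
→ shifted left by 1 (mod 2^15) → 001111110010110 = 8086
0x2C3D = 010110000111101
→ AND → 000110000010100 = 3092
0x5214 = 101001000010100
→ XOR → 101111000000000 = 24064
→ shifted left by 1 (mod 2^15) → 011110000000000 = 15360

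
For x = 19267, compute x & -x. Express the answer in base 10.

1

x = 100101101000011 = 19267
-x (two's complement) = …011010010111101
AND   = 000000000000001 = 1
(x & -x isolates the lowest set bit of x.)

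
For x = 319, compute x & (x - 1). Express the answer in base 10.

x = 100111111 = 319
x - 1 = 100111110
AND   = 100111110 = 318
(x & (x - 1) clears the lowest set bit of x.)

318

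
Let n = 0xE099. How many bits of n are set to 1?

7

0xE099 = 1110000010011001
Count the 1s: 1 + 1 + 1 + 1 + 1 + 1 + 1 = 7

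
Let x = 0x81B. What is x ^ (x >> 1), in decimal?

3094

x = 100000011011 = 2075
x>>1 = 010000001101
XOR  = 110000010110 = 3094
(x ^ (x >> 1) gives the standard binary-reflected Gray code of x.)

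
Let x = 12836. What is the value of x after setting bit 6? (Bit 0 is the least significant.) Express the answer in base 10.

12900

x = 11001000100100
bit 6 is currently 0; set it via x | (1 << 6) = x | 64
→ 11001001100100 = 12900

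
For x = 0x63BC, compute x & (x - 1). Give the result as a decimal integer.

x = 110001110111100 = 25532
x - 1 = 110001110111011
AND   = 110001110111000 = 25528
(x & (x - 1) clears the lowest set bit of x.)

25528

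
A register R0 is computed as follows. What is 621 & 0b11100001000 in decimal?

621 = 01001101101
b = 11100001000
AND → 01000001000 = 520

520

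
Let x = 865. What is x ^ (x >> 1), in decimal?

x = 1101100001 = 865
x>>1 = 0110110000
XOR  = 1011010001 = 721
(x ^ (x >> 1) gives the standard binary-reflected Gray code of x.)

721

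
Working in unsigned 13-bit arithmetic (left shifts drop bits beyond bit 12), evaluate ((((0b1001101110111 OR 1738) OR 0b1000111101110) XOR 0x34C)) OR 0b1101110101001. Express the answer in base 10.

8123

0b1001101110111 = 1001101110111
1738 = 0011011001010
→ OR → 1011111111111 = 6143
0b1000111101110 = 1000111101110
→ OR → 1011111111111 = 6143
0x34C = 0001101001100
→ XOR → 1010010110011 = 5299
0b1101110101001 = 1101110101001
→ OR → 1111110111011 = 8123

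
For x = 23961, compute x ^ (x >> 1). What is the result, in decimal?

29525

x = 101110110011001 = 23961
x>>1 = 010111011001100
XOR  = 111001101010101 = 29525
(x ^ (x >> 1) gives the standard binary-reflected Gray code of x.)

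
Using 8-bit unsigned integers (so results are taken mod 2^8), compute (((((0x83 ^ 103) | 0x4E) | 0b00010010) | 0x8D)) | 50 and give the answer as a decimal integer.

0x83 = 10000011
103 = 01100111
→ ^ → 11100100 = 228
0x4E = 01001110
→ | → 11101110 = 238
0b00010010 = 00010010
→ | → 11111110 = 254
0x8D = 10001101
→ | → 11111111 = 255
50 = 00110010
→ | → 11111111 = 255

255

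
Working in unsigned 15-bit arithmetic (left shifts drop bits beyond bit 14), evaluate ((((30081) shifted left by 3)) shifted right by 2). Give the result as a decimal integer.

30081 = 111010110000001
→ shifted left by 3 (mod 2^15) → 010110000001000 = 11272
→ shifted right by 2 → 000101100000010 = 2818

2818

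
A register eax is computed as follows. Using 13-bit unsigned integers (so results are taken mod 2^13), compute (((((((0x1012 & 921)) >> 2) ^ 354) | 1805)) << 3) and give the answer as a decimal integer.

0x1012 = 1000000010010
921 = 0001110011001
→ & → 0000000010000 = 16
→ >> 2 → 0000000000100 = 4
354 = 0000101100010
→ ^ → 0000101100110 = 358
1805 = 0011100001101
→ | → 0011101101111 = 1903
→ << 3 (mod 2^13) → 1101101111000 = 7032

7032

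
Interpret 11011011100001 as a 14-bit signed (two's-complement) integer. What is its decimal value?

pattern = 11011011100001 (MSB is 1 ⇒ negative)
Invert: 00100100011110, add 1 → 00100100011111 = 2335, so the value is -2335.
(Equivalently: 14049 - 2^14 = 14049 - 16384 = -2335.)

-2335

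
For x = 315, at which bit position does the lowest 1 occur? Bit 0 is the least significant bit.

0

315 = 100111011
Trailing zeros: 0, so the lowest set bit is bit 0 (value 1).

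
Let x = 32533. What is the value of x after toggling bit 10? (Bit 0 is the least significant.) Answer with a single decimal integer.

x = 0111111100010101
bit 10 is currently 1; toggle it via x ^ (1 << 10) = x ^ 1024
→ 0111101100010101 = 31509

31509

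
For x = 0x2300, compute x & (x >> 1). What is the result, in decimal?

256

x = 10001100000000 = 8960
x>>1 = 01000110000000
AND  = 00000100000000 = 256
(x & (x >> 1) has a 1 wherever x has two consecutive 1 bits.)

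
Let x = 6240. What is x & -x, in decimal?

32

x = 1100001100000 = 6240
-x (two's complement) = …0011110100000
AND   = 0000000100000 = 32
(x & -x isolates the lowest set bit of x.)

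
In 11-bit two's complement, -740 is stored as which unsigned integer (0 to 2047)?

740 in 11 bits: 01011100100
Invert: 10100011011
Add 1:  10100011100 = 1308
(Check: 2^11 - 740 = 2048 - 740 = 1308.)

1308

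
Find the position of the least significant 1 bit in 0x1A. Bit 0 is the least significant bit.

1

0x1A = 11010
Trailing zeros: 1, so the lowest set bit is bit 1 (value 2).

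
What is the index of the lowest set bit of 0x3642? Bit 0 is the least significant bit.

0x3642 = 11011001000010
Trailing zeros: 1, so the lowest set bit is bit 1 (value 2).

1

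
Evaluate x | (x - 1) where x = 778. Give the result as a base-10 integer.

779

x = 1100001010 = 778
x - 1 = 1100001001
OR    = 1100001011 = 779
(x | (x - 1) sets all bits below the lowest set bit.)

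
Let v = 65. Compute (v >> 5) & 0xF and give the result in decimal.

2

v = 001000001
Shift right by 5: 0010
Mask low 4 bits: 0010 = 2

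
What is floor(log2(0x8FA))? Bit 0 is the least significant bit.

0x8FA = 100011111010
The topmost 1 is at position 11 (since 2^11 = 2048 ≤ 2298 < 4096).

11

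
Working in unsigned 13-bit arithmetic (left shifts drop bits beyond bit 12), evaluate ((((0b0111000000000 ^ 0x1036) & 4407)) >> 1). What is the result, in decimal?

0b0111000000000 = 0111000000000
0x1036 = 1000000110110
→ ^ → 1111000110110 = 7734
4407 = 1000100110111
→ & → 1000000110110 = 4150
→ >> 1 → 0100000011011 = 2075

2075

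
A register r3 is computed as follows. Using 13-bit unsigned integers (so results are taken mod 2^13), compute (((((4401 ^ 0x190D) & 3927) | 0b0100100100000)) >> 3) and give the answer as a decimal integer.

294

4401 = 1000100110001
0x190D = 1100100001101
→ ^ → 0100000111100 = 2108
3927 = 0111101010111
→ & → 0100000010100 = 2068
0b0100100100000 = 0100100100000
→ | → 0100100110100 = 2356
→ >> 3 → 0000100100110 = 294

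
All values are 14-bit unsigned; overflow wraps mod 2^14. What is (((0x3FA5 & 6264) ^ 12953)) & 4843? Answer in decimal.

681

0x3FA5 = 11111110100101
6264 = 01100001111000
→ & → 01100000100000 = 6176
12953 = 11001010011001
→ ^ → 10101010111001 = 10937
4843 = 01001011101011
→ & → 00001010101001 = 681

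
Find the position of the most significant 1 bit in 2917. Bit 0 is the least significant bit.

2917 = 101101100101
The topmost 1 is at position 11 (since 2^11 = 2048 ≤ 2917 < 4096).

11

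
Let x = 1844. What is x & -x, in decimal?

x = 11100110100 = 1844
-x (two's complement) = …00011001100
AND   = 00000000100 = 4
(x & -x isolates the lowest set bit of x.)

4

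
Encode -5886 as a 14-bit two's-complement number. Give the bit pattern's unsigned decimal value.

5886 in 14 bits: 01011011111110
Invert: 10100100000001
Add 1:  10100100000010 = 10498
(Check: 2^14 - 5886 = 16384 - 5886 = 10498.)

10498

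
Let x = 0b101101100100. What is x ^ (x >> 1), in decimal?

3798

x = 101101100100 = 2916
x>>1 = 010110110010
XOR  = 111011010110 = 3798
(x ^ (x >> 1) gives the standard binary-reflected Gray code of x.)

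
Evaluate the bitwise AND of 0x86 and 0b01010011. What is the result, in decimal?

0x86 = 10000110
b = 01010011
AND → 00000010 = 2

2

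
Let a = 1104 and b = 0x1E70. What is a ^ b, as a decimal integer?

1104 = 0010001010000
0x1E70 = 1111001110000
XOR → 1101000100000 = 6688

6688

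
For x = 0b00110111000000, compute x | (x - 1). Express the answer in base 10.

x = 110111000000 = 3520
x - 1 = 110110111111
OR    = 110111111111 = 3583
(x | (x - 1) sets all bits below the lowest set bit.)

3583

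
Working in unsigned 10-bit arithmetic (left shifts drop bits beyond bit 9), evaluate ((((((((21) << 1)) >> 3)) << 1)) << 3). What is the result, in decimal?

80

21 = 0000010101
→ << 1 (mod 2^10) → 0000101010 = 42
→ >> 3 → 0000000101 = 5
→ << 1 (mod 2^10) → 0000001010 = 10
→ << 3 (mod 2^10) → 0001010000 = 80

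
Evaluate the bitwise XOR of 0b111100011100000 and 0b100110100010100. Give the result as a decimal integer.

13812

a = 111100011100000
b = 100110100010100
XOR → 011010111110100 = 13812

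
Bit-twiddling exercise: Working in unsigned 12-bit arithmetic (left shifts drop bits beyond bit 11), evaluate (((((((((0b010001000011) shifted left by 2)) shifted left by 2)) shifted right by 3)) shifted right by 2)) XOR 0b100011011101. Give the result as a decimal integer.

0b010001000011 = 010001000011
→ shifted left by 2 (mod 2^12) → 000100001100 = 268
→ shifted left by 2 (mod 2^12) → 010000110000 = 1072
→ shifted right by 3 → 000010000110 = 134
→ shifted right by 2 → 000000100001 = 33
0b100011011101 = 100011011101
→ XOR → 100011111100 = 2300

2300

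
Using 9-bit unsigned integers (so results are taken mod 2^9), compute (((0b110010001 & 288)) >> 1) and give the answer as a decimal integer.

0b110010001 = 110010001
288 = 100100000
→ & → 100000000 = 256
→ >> 1 → 010000000 = 128

128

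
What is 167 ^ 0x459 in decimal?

167 = 00010100111
0x459 = 10001011001
XOR → 10011111110 = 1278

1278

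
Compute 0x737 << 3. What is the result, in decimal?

0x737 = 00011100110111
shift left by 3 → 11100110111000 = 14776
(equivalently, 1847 × 2^3 = 1847 × 8)

14776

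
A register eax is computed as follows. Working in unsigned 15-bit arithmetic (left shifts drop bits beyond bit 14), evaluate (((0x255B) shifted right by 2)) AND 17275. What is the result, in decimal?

0x255B = 010010101011011
→ shifted right by 2 → 000100101010110 = 2390
17275 = 100001101111011
→ AND → 000000101010010 = 338

338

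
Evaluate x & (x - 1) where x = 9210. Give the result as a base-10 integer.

x = 10001111111010 = 9210
x - 1 = 10001111111001
AND   = 10001111111000 = 9208
(x & (x - 1) clears the lowest set bit of x.)

9208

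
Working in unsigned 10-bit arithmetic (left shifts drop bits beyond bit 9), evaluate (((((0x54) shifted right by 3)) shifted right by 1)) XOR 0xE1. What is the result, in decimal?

228

0x54 = 0001010100
→ shifted right by 3 → 0000001010 = 10
→ shifted right by 1 → 0000000101 = 5
0xE1 = 0011100001
→ XOR → 0011100100 = 228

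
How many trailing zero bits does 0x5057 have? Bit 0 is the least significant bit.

0x5057 = 101000001010111
Trailing zeros: 0, so the lowest set bit is bit 0 (value 1).

0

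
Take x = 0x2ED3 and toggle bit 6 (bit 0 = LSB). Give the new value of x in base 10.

11923

x = 10111011010011
bit 6 is currently 1; toggle it via x ^ (1 << 6) = x ^ 64
→ 10111010010011 = 11923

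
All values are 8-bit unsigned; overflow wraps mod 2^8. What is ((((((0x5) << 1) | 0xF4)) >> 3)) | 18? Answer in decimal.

31

0x5 = 00000101
→ << 1 (mod 2^8) → 00001010 = 10
0xF4 = 11110100
→ | → 11111110 = 254
→ >> 3 → 00011111 = 31
18 = 00010010
→ | → 00011111 = 31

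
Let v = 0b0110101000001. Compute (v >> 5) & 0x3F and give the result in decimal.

42

v = 0110101000001
Shift right by 5: 01101010
Mask low 6 bits: 101010 = 42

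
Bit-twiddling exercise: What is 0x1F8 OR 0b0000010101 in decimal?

509

0x1F8 = 111111000
b = 000010101
 OR → 111111101 = 509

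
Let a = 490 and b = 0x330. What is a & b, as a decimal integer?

288

490 = 0111101010
0x330 = 1100110000
AND → 0100100000 = 288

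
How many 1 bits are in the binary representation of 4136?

3

4136 = 1000000101000
Count the 1s: 1 + 1 + 1 = 3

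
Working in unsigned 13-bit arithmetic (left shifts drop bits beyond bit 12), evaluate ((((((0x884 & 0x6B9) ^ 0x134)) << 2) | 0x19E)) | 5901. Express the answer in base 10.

0x884 = 0100010000100
0x6B9 = 0011010111001
→ & → 0000010000000 = 128
0x134 = 0000100110100
→ ^ → 0000110110100 = 436
→ << 2 (mod 2^13) → 0011011010000 = 1744
0x19E = 0000110011110
→ | → 0011111011110 = 2014
5901 = 1011100001101
→ | → 1011111011111 = 6111

6111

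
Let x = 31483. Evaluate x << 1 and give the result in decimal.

62966

31483 = 0111101011111011
shift left by 1 → 1111010111110110 = 62966
(equivalently, 31483 × 2^1 = 31483 × 2)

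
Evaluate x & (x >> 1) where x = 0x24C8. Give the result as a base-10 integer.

64

x = 10010011001000 = 9416
x>>1 = 01001001100100
AND  = 00000001000000 = 64
(x & (x >> 1) has a 1 wherever x has two consecutive 1 bits.)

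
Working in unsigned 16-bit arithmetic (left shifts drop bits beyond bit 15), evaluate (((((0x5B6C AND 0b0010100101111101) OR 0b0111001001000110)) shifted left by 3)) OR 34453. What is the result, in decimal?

57333

0x5B6C = 0101101101101100
0b0010100101111101 = 0010100101111101
→ AND → 0000100101101100 = 2412
0b0111001001000110 = 0111001001000110
→ OR → 0111101101101110 = 31598
→ shifted left by 3 (mod 2^16) → 1101101101110000 = 56176
34453 = 1000011010010101
→ OR → 1101111111110101 = 57333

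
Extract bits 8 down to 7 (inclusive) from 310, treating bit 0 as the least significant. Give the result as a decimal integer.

2

v = 0100110110
Shift right by 7: 010
Mask low 2 bits: 10 = 2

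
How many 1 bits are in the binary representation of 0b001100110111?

n = 1100110111
Count the 1s: 1 + 1 + 1 + 1 + 1 + 1 + 1 = 7

7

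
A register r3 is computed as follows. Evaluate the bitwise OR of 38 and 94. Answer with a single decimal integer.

38 = 0100110
94 = 1011110
 OR → 1111110 = 126

126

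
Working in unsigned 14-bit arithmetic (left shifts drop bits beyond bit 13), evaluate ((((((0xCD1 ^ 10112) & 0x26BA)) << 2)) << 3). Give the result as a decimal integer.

0xCD1 = 00110011010001
10112 = 10011110000000
→ ^ → 10101101010001 = 11089
0x26BA = 10011010111010
→ & → 10001000010000 = 8720
→ << 2 (mod 2^14) → 00100001000000 = 2112
→ << 3 (mod 2^14) → 00001000000000 = 512

512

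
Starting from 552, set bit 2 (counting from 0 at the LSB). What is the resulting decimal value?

x = 1000101000
bit 2 is currently 0; set it via x | (1 << 2) = x | 4
→ 1000101100 = 556

556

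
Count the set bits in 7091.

9

7091 = 1101110110011
Count the 1s: 1 + 1 + 1 + 1 + 1 + 1 + 1 + 1 + 1 = 9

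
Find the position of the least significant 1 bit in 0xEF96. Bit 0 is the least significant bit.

0xEF96 = 1110111110010110
Trailing zeros: 1, so the lowest set bit is bit 1 (value 2).

1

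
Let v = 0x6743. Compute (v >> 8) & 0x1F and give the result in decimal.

7

v = 110011101000011
Shift right by 8: 1100111
Mask low 5 bits: 00111 = 7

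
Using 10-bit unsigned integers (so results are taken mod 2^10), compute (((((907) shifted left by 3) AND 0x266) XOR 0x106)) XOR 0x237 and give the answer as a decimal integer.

907 = 1110001011
→ shifted left by 3 (mod 2^10) → 0001011000 = 88
0x266 = 1001100110
→ AND → 0001000000 = 64
0x106 = 0100000110
→ XOR → 0101000110 = 326
0x237 = 1000110111
→ XOR → 1101110001 = 881

881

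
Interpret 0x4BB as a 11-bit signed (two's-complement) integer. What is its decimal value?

pattern = 10010111011 (MSB is 1 ⇒ negative)
Invert: 01101000100, add 1 → 01101000101 = 837, so the value is -837.
(Equivalently: 1211 - 2^11 = 1211 - 2048 = -837.)

-837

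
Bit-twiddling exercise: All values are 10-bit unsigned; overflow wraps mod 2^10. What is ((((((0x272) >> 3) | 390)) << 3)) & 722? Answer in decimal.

0x272 = 1001110010
→ >> 3 → 0001001110 = 78
390 = 0110000110
→ | → 0111001110 = 462
→ << 3 (mod 2^10) → 1001110000 = 624
722 = 1011010010
→ & → 1001010000 = 592

592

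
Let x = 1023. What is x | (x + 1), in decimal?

2047

x = 01111111111 = 1023
x + 1 = 10000000000
OR    = 11111111111 = 2047
(x | (x + 1) sets the lowest cleared bit.)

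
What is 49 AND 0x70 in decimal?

49 = 0110001
0x70 = 1110000
AND → 0110000 = 48

48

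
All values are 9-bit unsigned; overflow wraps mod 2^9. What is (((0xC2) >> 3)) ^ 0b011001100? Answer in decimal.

212

0xC2 = 011000010
→ >> 3 → 000011000 = 24
0b011001100 = 011001100
→ ^ → 011010100 = 212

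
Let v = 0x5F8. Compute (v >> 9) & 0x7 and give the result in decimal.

2

v = 00010111111000
Shift right by 9: 00010
Mask low 3 bits: 010 = 2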